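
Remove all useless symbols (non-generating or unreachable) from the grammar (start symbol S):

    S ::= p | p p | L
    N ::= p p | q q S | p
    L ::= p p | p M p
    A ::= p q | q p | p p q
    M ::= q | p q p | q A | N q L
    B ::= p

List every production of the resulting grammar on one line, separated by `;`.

S ::= p | p p | L; N ::= p p | q q S | p; L ::= p p | p M p; A ::= p q | q p | p p q; M ::= q | p q p | q A | N q L

Generating nonterminals: {A, B, L, M, N, S}.
Reachable from S after that: {A, L, M, N, S}.
Removed useless symbols: {B} and every production mentioning them.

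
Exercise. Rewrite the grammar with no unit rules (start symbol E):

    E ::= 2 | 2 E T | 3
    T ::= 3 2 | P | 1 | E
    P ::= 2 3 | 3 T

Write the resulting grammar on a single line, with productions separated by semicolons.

Unit pairs: T ⇒* {E, P}.
For every A with A ⇒* B via unit rules, add B's non-unit alternatives to A; then delete every rule of the form X → Y.

E ::= 2 | 2 E T | 3; T ::= 2 | 2 E T | 3 | 2 3 | 3 T | 3 2 | 1; P ::= 2 3 | 3 T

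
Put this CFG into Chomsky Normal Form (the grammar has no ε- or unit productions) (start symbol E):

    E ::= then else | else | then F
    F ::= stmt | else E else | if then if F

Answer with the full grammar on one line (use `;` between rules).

Introduce a nonterminal for each terminal appearing in a rule of length ≥ 2: X1 → then, X2 → else, X3 → if.
Binarize each right-hand side of length ≥ 3 by chaining fresh nonterminals (Y1, Y2, …): affected rules were F → X2 E X2; F → X3 X1 X3 F.

E ::= X1 X2 | else | X1 F; F ::= stmt | X2 Y1 | X3 Y2; X1 ::= then; X2 ::= else; X3 ::= if; Y1 ::= E X2; Y2 ::= X1 Y3; Y3 ::= X3 F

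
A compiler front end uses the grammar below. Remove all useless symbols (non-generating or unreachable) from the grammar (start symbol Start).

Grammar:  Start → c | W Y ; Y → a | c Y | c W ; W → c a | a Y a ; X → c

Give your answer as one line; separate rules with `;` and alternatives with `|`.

Start → c | W Y; Y → a | c Y | c W; W → c a | a Y a

Generating nonterminals: {Start, W, X, Y}.
Reachable from Start after that: {Start, W, Y}.
Removed useless symbols: {X} and every production mentioning them.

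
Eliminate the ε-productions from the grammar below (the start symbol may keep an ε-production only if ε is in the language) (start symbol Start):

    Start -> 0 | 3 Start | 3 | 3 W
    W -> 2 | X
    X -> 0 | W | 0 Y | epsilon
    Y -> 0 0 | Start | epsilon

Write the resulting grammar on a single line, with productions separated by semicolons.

Start -> 0 | 3 Start | 3 | 3 W; W -> 2 | X; X -> 0 | W | 0 Y; Y -> 0 0 | Start

Nullable nonterminals: {W, X, Y}.
ε ∉ L(G), so no ε-production is kept.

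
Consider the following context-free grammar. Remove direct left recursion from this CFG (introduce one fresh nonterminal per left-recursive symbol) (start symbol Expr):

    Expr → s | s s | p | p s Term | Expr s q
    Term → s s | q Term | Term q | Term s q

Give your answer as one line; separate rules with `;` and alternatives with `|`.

Expr → s Expr1 | s s Expr1 | p Expr1 | p s Term Expr1; Term → s s Term1 | q Term Term1; Expr1 → s q Expr1 | ε; Term1 → q Term1 | s q Term1 | ε

Expr, Term are directly left-recursive.
For Expr: α = {s q}, β = {s, s s, p, p s Term}. Rewrite as Expr → β Expr1 and Expr1 → α Expr1 | ε.
For Term: α = {q, s q}, β = {s s, q Term}. Rewrite as Term → β Term1 and Term1 → α Term1 | ε.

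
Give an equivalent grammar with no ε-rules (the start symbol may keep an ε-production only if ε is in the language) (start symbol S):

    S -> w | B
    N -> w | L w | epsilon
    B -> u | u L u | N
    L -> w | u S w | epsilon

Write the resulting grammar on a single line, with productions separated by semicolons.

Nullable nonterminals: {B, L, N, S}.
ε ∈ L(G) since S is nullable, so keep S → ε.
For each production, add variants omitting each subset of nullable occurrences: B → u L u gives u L u | u u. L → u S w gives u S w | u w.

S -> w | B | ε; N -> w | L w; B -> u | u L u | u u | N; L -> w | u S w | u w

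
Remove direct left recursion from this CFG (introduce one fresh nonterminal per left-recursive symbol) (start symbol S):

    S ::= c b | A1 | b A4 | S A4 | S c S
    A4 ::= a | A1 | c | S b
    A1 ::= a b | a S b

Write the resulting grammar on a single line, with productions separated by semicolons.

Directly left-recursive nonterminal: S.
For S: α = {A4, c S}, β = {c b, A1, b A4}. Rewrite as S → β S' and S' → α S' | ε.

S ::= c b S' | A1 S' | b A4 S'; A4 ::= a | A1 | c | S b; A1 ::= a b | a S b; S' ::= A4 S' | c S S' | ε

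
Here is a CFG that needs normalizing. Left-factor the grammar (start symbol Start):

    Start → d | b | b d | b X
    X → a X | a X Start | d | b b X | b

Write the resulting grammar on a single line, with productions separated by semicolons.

Start has alternatives sharing prefix 'b': factor to Start → b Start1 with Start1 → ε | d | X.
X has alternatives sharing prefix 'a X': factor to X → a X X1 with X1 → ε | Start.
X has alternatives sharing prefix 'b': factor to X → b X2 with X2 → b X | ε.

Start → d | b Start1; X → d | a X X1 | b X2; Start1 → ε | d | X; X1 → ε | Start; X2 → b X | ε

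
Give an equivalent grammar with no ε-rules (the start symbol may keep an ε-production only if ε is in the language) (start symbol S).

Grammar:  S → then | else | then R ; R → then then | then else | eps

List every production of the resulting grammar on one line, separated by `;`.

Nullable nonterminals: {R}.
ε ∉ L(G), so no ε-production is kept.

S → then | else | then R; R → then then | then else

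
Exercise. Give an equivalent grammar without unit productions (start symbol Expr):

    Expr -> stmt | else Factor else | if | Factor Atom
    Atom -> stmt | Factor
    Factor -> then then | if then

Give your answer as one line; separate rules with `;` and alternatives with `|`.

Unit pairs: Atom ⇒* {Factor}.
For each unit pair (A, B), copy every non-unit production of B to A, then drop all unit productions.

Expr -> stmt | else Factor else | if | Factor Atom; Atom -> stmt | then then | if then; Factor -> then then | if then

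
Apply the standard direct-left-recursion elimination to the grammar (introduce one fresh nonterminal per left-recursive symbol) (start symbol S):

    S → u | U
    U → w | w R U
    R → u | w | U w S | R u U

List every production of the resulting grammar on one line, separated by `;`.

S → u | U; U → w | w R U; R → u R' | w R' | U w S R'; R' → u U R' | eps

R is directly left-recursive.
For R: α = {u U}, β = {u, w, U w S}. Rewrite as R → β R' and R' → α R' | ε.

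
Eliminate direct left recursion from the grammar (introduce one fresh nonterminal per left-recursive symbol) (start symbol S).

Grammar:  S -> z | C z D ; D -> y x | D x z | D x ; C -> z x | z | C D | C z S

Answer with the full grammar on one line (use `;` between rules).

D, C are directly left-recursive.
For D: α = {x z, x}, β = {y x}. Rewrite as D → β D' and D' → α D' | ε.
For C: α = {D, z S}, β = {z x, z}. Rewrite as C → β C' and C' → α C' | ε.

S -> z | C z D; D -> y x D'; C -> z x C' | z C'; D' -> x z D' | x D' | ε; C' -> D C' | z S C' | ε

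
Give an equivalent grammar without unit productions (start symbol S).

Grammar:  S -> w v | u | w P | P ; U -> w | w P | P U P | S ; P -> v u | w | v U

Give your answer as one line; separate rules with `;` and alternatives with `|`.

S -> w v | u | w P | v u | w | v U; U -> w | w P | P U P | w v | u | v u | v U; P -> v u | w | v U

Unit pairs: S ⇒* {P}; U ⇒* {P, S}.
For each unit pair (A, B), copy every non-unit production of B to A, then drop all unit productions.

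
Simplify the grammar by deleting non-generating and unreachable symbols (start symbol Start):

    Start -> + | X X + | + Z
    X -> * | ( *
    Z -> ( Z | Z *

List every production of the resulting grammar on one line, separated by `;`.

Start -> + | X X +; X -> * | ( *

Generating nonterminals: {Start, X}.
Reachable from Start after that: {Start, X}.
Removed useless symbols: {Z} and every production mentioning them.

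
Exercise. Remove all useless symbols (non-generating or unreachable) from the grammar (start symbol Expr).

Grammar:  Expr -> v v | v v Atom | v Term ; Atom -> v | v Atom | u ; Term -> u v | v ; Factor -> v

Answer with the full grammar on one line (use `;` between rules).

Expr -> v v | v v Atom | v Term; Atom -> v | v Atom | u; Term -> u v | v

Generating nonterminals: {Atom, Expr, Factor, Term}.
Reachable from Expr after that: {Atom, Expr, Term}.
Removed useless symbols: {Factor} and every production mentioning them.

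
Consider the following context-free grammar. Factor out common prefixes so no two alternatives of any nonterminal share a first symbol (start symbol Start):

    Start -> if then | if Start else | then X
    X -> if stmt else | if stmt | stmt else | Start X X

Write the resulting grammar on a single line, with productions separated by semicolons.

Start -> then X | if Start1; X -> stmt else | Start X X | if stmt X1; Start1 -> then | Start else; X1 -> else | ε

Start has alternatives sharing prefix 'if': factor to Start → if Start1 with Start1 → then | Start else.
X has alternatives sharing prefix 'if stmt': factor to X → if stmt X1 with X1 → else | ε.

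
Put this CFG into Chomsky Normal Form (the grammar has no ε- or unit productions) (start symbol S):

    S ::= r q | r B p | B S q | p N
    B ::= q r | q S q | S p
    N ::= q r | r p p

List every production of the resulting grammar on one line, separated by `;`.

S ::= X1 X2 | X1 Y1 | B Y2 | X3 N; B ::= X2 X1 | X2 Y3 | S X3; N ::= X2 X1 | X1 Y4; X1 ::= r; X2 ::= q; X3 ::= p; Y1 ::= B X3; Y2 ::= S X2; Y3 ::= S X2; Y4 ::= X3 X3

Introduce a nonterminal for each terminal appearing in a rule of length ≥ 2: X1 → r, X2 → q, X3 → p.
Binarize each right-hand side of length ≥ 3 by chaining fresh nonterminals (Y1, Y2, …): affected rules were S → X1 B X3; S → B S X2; B → X2 S X2; N → X1 X3 X3.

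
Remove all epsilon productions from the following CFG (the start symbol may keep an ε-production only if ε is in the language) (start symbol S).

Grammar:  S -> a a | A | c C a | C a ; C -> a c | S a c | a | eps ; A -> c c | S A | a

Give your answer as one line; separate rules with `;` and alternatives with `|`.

S -> a a | A | c C a | c a | C a | a; C -> a c | S a c | a; A -> c c | S A | a

Nullable set = {C}.
ε ∉ L(G), so no ε-production is kept.
Expand every rule over subsets of its nullable positions: S → c C a gives c C a | c a. S → C a gives C a | a.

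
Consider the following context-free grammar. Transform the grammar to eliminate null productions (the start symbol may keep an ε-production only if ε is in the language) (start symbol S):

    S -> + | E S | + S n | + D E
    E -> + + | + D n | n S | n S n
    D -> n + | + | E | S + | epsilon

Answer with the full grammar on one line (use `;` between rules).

S -> + | E S | + S n | + D E | + E; E -> + + | + D n | + n | n S | n S n; D -> n + | + | E | S +

Nullable nonterminals: {D}.
ε ∉ L(G), so no ε-production is kept.
For each production, add variants omitting each subset of nullable occurrences: S → + D E gives + D E | + E. E → + D n gives + D n | + n.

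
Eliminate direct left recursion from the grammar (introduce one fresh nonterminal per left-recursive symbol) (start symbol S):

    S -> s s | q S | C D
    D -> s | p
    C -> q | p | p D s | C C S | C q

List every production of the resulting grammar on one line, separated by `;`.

S -> s s | q S | C D; D -> s | p; C -> q C' | p C' | p D s C'; C' -> C S C' | q C' | ε

Left recursion appears on C.
For C: α = {C S, q}, β = {q, p, p D s}. Rewrite as C → β C' and C' → α C' | ε.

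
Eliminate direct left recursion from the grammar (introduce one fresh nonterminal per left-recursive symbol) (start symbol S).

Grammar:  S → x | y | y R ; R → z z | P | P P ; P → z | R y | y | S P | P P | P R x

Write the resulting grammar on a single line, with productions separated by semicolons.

Directly left-recursive nonterminal: P.
For P: α = {P, R x}, β = {z, R y, y, S P}. Rewrite as P → β P' and P' → α P' | ε.

S → x | y | y R; R → z z | P | P P; P → z P' | R y P' | y P' | S P P'; P' → P P' | R x P' | ε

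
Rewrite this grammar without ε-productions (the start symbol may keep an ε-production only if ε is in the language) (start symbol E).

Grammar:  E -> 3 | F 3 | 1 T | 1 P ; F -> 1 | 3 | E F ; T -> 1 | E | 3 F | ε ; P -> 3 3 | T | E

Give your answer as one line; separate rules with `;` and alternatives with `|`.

E -> 3 | F 3 | 1 T | 1 | 1 P; F -> 1 | 3 | E F; T -> 1 | E | 3 F; P -> 3 3 | T | E

Nullable nonterminals: {P, T}.
ε ∉ L(G), so no ε-production is kept.
For each production, add variants omitting each subset of nullable occurrences: E → 1 T gives 1 T | 1.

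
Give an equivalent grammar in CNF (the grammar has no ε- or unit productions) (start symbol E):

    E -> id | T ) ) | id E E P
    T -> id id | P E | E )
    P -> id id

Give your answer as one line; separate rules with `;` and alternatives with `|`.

Introduce a nonterminal for each terminal appearing in a rule of length ≥ 2: X1 → ), X2 → id.
Binarize each right-hand side of length ≥ 3 by chaining fresh nonterminals (Y1, Y2, …): affected rules were E → T X1 X1; E → X2 E E P.

E -> id | T Y1 | X2 Y2; T -> X2 X2 | P E | E X1; P -> X2 X2; X1 -> ); X2 -> id; Y1 -> X1 X1; Y2 -> E Y3; Y3 -> E P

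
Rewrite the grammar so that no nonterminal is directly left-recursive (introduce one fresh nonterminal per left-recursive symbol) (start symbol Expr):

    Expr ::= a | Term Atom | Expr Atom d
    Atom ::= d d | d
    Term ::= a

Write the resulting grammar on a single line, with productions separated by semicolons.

Expr ::= a Expr1 | Term Atom Expr1; Atom ::= d d | d; Term ::= a; Expr1 ::= Atom d Expr1 | ε

Directly left-recursive nonterminal: Expr.
For Expr: α = {Atom d}, β = {a, Term Atom}. Rewrite as Expr → β Expr1 and Expr1 → α Expr1 | ε.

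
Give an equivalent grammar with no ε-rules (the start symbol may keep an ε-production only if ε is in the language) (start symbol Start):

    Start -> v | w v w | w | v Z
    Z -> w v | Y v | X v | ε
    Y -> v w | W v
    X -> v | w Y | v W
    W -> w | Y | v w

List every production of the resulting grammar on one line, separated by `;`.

Start -> v | w v w | w | v Z; Z -> w v | Y v | X v; Y -> v w | W v; X -> v | w Y | v W; W -> w | Y | v w

Nullable set = {Z}.
ε ∉ L(G), so no ε-production is kept.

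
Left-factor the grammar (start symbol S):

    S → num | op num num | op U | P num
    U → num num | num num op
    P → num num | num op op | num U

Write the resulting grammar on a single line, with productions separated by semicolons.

S → num | P num | op S'; U → num num U'; P → num P'; S' → num num | U; U' → epsilon | op; P' → num | op op | U

S has alternatives sharing prefix 'op': factor to S → op S' with S' → num num | U.
U has alternatives sharing prefix 'num num': factor to U → num num U' with U' → ε | op.
P has alternatives sharing prefix 'num': factor to P → num P' with P' → num | op op | U.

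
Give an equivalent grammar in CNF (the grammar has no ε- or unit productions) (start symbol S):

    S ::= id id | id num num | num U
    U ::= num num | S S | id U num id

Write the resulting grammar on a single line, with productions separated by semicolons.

S ::= X1 X1 | X1 Y1 | X2 U; U ::= X2 X2 | S S | X1 Y2; X1 ::= id; X2 ::= num; Y1 ::= X2 X2; Y2 ::= U Y3; Y3 ::= X2 X1

Introduce a nonterminal for each terminal appearing in a rule of length ≥ 2: X1 → id, X2 → num.
Binarize each right-hand side of length ≥ 3 by chaining fresh nonterminals (Y1, Y2, …): affected rules were S → X1 X2 X2; U → X1 U X2 X1.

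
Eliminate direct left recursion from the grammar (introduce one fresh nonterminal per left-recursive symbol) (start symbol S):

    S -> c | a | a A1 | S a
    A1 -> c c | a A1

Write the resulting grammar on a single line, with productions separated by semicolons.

S -> c S' | a S' | a A1 S'; A1 -> c c | a A1; S' -> a S' | ε

Left recursion appears on S.
For S: α = {a}, β = {c, a, a A1}. Rewrite as S → β S' and S' → α S' | ε.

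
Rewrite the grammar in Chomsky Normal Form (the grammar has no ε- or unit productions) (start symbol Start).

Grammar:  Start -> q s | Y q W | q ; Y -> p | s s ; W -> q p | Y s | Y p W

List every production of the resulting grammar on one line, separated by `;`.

Introduce a nonterminal for each terminal appearing in a rule of length ≥ 2: X1 → q, X2 → s, X3 → p.
Binarize each right-hand side of length ≥ 3 by chaining fresh nonterminals (Y1, Y2, …): affected rules were Start → Y X1 W; W → Y X3 W.

Start -> X1 X2 | Y Y1 | q; Y -> p | X2 X2; W -> X1 X3 | Y X2 | Y Y2; X1 -> q; X2 -> s; X3 -> p; Y1 -> X1 W; Y2 -> X3 W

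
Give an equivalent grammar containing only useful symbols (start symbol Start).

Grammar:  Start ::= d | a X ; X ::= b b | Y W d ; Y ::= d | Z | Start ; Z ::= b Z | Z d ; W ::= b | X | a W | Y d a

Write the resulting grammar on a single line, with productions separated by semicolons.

Generating nonterminals: {Start, W, X, Y}.
Reachable from Start after that: {Start, W, X, Y}.
Removed useless symbols: {Z} and every production mentioning them.

Start ::= d | a X; X ::= b b | Y W d; Y ::= d | Start; W ::= b | X | a W | Y d a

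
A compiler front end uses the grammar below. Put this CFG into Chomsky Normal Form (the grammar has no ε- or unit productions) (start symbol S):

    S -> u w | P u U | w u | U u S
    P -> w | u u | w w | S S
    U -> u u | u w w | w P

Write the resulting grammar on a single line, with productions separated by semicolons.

Introduce a nonterminal for each terminal appearing in a rule of length ≥ 2: X1 → u, X2 → w.
Binarize each right-hand side of length ≥ 3 by chaining fresh nonterminals (Y1, Y2, …): affected rules were S → P X1 U; S → U X1 S; U → X1 X2 X2.

S -> X1 X2 | P Y1 | X2 X1 | U Y2; P -> w | X1 X1 | X2 X2 | S S; U -> X1 X1 | X1 Y3 | X2 P; X1 -> u; X2 -> w; Y1 -> X1 U; Y2 -> X1 S; Y3 -> X2 X2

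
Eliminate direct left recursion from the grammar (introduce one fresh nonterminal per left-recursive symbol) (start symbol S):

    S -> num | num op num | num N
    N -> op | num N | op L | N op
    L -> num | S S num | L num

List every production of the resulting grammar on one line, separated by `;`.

N, L are directly left-recursive.
For N: α = {op}, β = {op, num N, op L}. Rewrite as N → β N' and N' → α N' | ε.
For L: α = {num}, β = {num, S S num}. Rewrite as L → β L' and L' → α L' | ε.

S -> num | num op num | num N; N -> op N' | num N N' | op L N'; L -> num L' | S S num L'; N' -> op N' | ε; L' -> num L' | ε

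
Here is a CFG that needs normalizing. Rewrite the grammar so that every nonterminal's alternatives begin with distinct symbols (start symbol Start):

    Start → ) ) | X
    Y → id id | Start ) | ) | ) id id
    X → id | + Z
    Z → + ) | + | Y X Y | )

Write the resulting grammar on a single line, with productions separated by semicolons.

Start → ) ) | X; Y → id id | Start ) | ) Y1; X → id | + Z; Z → Y X Y | ) | + Z1; Y1 → eps | id id; Z1 → ) | eps

Y has alternatives sharing prefix ')': factor to Y → ) Y1 with Y1 → ε | id id.
Z has alternatives sharing prefix '+': factor to Z → + Z1 with Z1 → ) | ε.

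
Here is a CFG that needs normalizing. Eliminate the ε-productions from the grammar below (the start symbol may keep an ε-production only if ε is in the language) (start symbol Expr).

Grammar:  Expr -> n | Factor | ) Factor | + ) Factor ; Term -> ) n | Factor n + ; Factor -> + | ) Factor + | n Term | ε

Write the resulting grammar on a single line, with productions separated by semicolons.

The nullable symbols are {Expr, Factor}.
ε ∈ L(G) since Expr is nullable, so keep Expr → ε.
Add the nullable-subset variants: Expr → ) Factor gives ) Factor | ). Expr → + ) Factor gives + ) Factor | + ). Term → Factor n + gives Factor n + | n +. Factor → ) Factor + gives ) Factor + | ) +.

Expr -> n | Factor | ) Factor | ) | + ) Factor | + ) | ε; Term -> ) n | Factor n + | n +; Factor -> + | ) Factor + | ) + | n Term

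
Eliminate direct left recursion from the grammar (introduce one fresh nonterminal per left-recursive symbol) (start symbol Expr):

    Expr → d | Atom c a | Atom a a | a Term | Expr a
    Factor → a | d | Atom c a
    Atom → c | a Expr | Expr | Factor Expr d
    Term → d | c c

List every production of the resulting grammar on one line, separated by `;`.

Expr → d Expr1 | Atom c a Expr1 | Atom a a Expr1 | a Term Expr1; Factor → a | d | Atom c a; Atom → c | a Expr | Expr | Factor Expr d; Term → d | c c; Expr1 → a Expr1 | eps

Left recursion appears on Expr.
For Expr: α = {a}, β = {d, Atom c a, Atom a a, a Term}. Rewrite as Expr → β Expr1 and Expr1 → α Expr1 | ε.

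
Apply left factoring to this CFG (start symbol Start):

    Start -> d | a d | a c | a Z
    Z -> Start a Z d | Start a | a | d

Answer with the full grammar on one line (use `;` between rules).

Start -> d | a Start1; Z -> a | d | Start a Z1; Start1 -> d | c | Z; Z1 -> Z d | ε

Start has alternatives sharing prefix 'a': factor to Start → a Start1 with Start1 → d | c | Z.
Z has alternatives sharing prefix 'Start a': factor to Z → Start a Z1 with Z1 → Z d | ε.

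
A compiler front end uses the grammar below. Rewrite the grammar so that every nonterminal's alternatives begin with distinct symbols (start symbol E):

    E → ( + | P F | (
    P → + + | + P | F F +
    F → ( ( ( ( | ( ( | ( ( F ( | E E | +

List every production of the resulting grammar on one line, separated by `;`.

E → P F | ( E'; P → F F + | + P'; F → E E | + | ( ( F'; E' → + | epsilon; P' → + | P; F' → ( ( | epsilon | F (

E has alternatives sharing prefix '(': factor to E → ( E' with E' → + | ε.
P has alternatives sharing prefix '+': factor to P → + P' with P' → + | P.
F has alternatives sharing prefix '( (': factor to F → ( ( F' with F' → ( ( | ε | F (.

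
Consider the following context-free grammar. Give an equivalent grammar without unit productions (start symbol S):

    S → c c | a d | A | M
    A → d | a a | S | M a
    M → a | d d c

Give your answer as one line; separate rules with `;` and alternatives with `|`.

S → c c | a d | d | a a | M a | a | d d c; A → c c | a d | d | a a | M a | a | d d c; M → a | d d c

Unit pairs: A ⇒* {M, S}; S ⇒* {A, M}.
For every A with A ⇒* B via unit rules, add B's non-unit alternatives to A; then delete every rule of the form X → Y.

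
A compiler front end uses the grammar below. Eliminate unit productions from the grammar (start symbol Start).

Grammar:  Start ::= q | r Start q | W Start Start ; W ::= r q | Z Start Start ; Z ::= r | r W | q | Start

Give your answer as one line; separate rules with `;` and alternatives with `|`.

Start ::= q | r Start q | W Start Start; W ::= r q | Z Start Start; Z ::= r | r W | q | r Start q | W Start Start

Unit pairs: Z ⇒* {Start}.
For every A with A ⇒* B via unit rules, add B's non-unit alternatives to A; then delete every rule of the form X → Y.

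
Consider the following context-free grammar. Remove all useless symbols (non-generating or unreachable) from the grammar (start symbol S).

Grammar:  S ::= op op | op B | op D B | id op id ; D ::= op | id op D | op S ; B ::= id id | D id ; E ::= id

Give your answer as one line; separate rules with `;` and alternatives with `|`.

S ::= op op | op B | op D B | id op id; D ::= op | id op D | op S; B ::= id id | D id

Generating nonterminals: {B, D, E, S}.
Reachable from S after that: {B, D, S}.
Removed useless symbols: {E} and every production mentioning them.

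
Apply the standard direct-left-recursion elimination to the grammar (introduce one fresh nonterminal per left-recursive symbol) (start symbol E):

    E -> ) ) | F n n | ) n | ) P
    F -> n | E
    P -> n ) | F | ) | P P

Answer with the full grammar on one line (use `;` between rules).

Left recursion appears on P.
For P: α = {P}, β = {n ), F, )}. Rewrite as P → β P' and P' → α P' | ε.

E -> ) ) | F n n | ) n | ) P; F -> n | E; P -> n ) P' | F P' | ) P'; P' -> P P' | ε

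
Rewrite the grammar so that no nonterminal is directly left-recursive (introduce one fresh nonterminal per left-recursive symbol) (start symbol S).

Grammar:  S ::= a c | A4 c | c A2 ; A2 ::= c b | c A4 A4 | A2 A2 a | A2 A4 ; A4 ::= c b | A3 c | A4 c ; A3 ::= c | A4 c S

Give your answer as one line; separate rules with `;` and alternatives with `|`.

Directly left-recursive nonterminals: A2, A4.
For A2: α = {A2 a, A4}, β = {c b, c A4 A4}. Rewrite as A2 → β A2' and A2' → α A2' | ε.
For A4: α = {c}, β = {c b, A3 c}. Rewrite as A4 → β A4' and A4' → α A4' | ε.

S ::= a c | A4 c | c A2; A2 ::= c b A2' | c A4 A4 A2'; A4 ::= c b A4' | A3 c A4'; A3 ::= c | A4 c S; A2' ::= A2 a A2' | A4 A2' | ε; A4' ::= c A4' | ε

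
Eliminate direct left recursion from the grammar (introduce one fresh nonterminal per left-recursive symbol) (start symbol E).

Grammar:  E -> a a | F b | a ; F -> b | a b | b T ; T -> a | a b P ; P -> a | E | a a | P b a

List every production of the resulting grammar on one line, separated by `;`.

Directly left-recursive nonterminal: P.
For P: α = {b a}, β = {a, E, a a}. Rewrite as P → β P' and P' → α P' | ε.

E -> a a | F b | a; F -> b | a b | b T; T -> a | a b P; P -> a P' | E P' | a a P'; P' -> b a P' | ε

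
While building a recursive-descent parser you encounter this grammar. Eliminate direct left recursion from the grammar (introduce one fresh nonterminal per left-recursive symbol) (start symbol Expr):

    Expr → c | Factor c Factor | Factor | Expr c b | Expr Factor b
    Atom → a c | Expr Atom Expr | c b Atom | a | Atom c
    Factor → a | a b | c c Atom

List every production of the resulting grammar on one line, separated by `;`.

Expr → c Expr1 | Factor c Factor Expr1 | Factor Expr1; Atom → a c Atom1 | Expr Atom Expr Atom1 | c b Atom Atom1 | a Atom1; Factor → a | a b | c c Atom; Expr1 → c b Expr1 | Factor b Expr1 | eps; Atom1 → c Atom1 | eps

Expr, Atom are directly left-recursive.
For Expr: α = {c b, Factor b}, β = {c, Factor c Factor, Factor}. Rewrite as Expr → β Expr1 and Expr1 → α Expr1 | ε.
For Atom: α = {c}, β = {a c, Expr Atom Expr, c b Atom, a}. Rewrite as Atom → β Atom1 and Atom1 → α Atom1 | ε.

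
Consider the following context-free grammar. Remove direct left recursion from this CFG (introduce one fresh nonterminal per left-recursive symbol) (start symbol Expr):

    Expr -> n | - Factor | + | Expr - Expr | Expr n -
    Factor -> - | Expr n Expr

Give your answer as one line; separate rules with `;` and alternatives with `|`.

Expr -> n Expr1 | - Factor Expr1 | + Expr1; Factor -> - | Expr n Expr; Expr1 -> - Expr Expr1 | n - Expr1 | ε

Directly left-recursive nonterminal: Expr.
For Expr: α = {- Expr, n -}, β = {n, - Factor, +}. Rewrite as Expr → β Expr1 and Expr1 → α Expr1 | ε.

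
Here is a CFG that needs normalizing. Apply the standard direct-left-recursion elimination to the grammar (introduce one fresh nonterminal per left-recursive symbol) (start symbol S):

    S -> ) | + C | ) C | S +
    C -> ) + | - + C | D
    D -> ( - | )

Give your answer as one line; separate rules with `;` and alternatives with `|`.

S -> ) S' | + C S' | ) C S'; C -> ) + | - + C | D; D -> ( - | ); S' -> + S' | ε

Left recursion appears on S.
For S: α = {+}, β = {), + C, ) C}. Rewrite as S → β S' and S' → α S' | ε.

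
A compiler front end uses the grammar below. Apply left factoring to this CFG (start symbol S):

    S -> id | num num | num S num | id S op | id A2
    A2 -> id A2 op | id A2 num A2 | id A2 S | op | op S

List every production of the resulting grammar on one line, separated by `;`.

S has alternatives sharing prefix 'id': factor to S → id S' with S' → ε | S op | A2.
S has alternatives sharing prefix 'num': factor to S → num S'' with S'' → num | S num.
A2 has alternatives sharing prefix 'id A2': factor to A2 → id A2 A2' with A2' → op | num A2 | S.
A2 has alternatives sharing prefix 'op': factor to A2 → op A2'' with A2'' → ε | S.

S -> id S' | num S''; A2 -> id A2 A2' | op A2''; S' -> ε | S op | A2; S'' -> num | S num; A2' -> op | num A2 | S; A2'' -> ε | S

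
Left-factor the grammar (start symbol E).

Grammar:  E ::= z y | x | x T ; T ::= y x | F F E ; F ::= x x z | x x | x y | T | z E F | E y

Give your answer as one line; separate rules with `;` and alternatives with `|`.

E ::= z y | x E'; T ::= y x | F F E; F ::= T | z E F | E y | x F'; E' ::= ε | T; F' ::= y | x F''; F'' ::= z | ε

E has alternatives sharing prefix 'x': factor to E → x E' with E' → ε | T.
F has alternatives sharing prefix 'x': factor to F → x F' with F' → x z | x | y.
F' has alternatives sharing prefix 'x': factor to F' → x F'' with F'' → z | ε.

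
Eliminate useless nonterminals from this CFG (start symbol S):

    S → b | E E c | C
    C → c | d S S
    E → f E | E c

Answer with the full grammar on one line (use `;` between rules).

S → b | C; C → c | d S S

Generating nonterminals: {C, S}.
Reachable from S after that: {C, S}.
Removed useless symbols: {E} and every production mentioning them.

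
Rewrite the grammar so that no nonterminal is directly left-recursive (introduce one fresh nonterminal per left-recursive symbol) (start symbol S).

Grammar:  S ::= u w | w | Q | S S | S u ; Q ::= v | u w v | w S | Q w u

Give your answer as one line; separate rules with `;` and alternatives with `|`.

Directly left-recursive nonterminals: S, Q.
For S: α = {S, u}, β = {u w, w, Q}. Rewrite as S → β S' and S' → α S' | ε.
For Q: α = {w u}, β = {v, u w v, w S}. Rewrite as Q → β Q' and Q' → α Q' | ε.

S ::= u w S' | w S' | Q S'; Q ::= v Q' | u w v Q' | w S Q'; S' ::= S S' | u S' | ε; Q' ::= w u Q' | ε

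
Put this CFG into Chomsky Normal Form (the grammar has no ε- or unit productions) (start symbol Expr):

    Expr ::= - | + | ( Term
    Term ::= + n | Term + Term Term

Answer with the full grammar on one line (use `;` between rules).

Expr ::= - | + | X1 Term; Term ::= X2 X3 | Term Y1; X1 ::= (; X2 ::= +; X3 ::= n; Y1 ::= X2 Y2; Y2 ::= Term Term

Introduce a nonterminal for each terminal appearing in a rule of length ≥ 2: X1 → (, X2 → +, X3 → n.
Binarize each right-hand side of length ≥ 3 by chaining fresh nonterminals (Y1, Y2, …): affected rules were Term → Term X2 Term Term.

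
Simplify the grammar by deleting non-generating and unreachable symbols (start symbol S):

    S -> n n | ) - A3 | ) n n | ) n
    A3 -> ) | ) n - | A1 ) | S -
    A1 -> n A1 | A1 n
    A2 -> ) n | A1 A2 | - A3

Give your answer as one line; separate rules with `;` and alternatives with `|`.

Generating nonterminals: {A2, A3, S}.
Reachable from S after that: {A3, S}.
Removed useless symbols: {A1, A2} and every production mentioning them.

S -> n n | ) - A3 | ) n n | ) n; A3 -> ) | ) n - | S -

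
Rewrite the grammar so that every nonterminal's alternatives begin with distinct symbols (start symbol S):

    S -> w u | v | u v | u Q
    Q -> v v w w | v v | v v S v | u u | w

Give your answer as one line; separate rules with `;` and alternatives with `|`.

S has alternatives sharing prefix 'u': factor to S → u S' with S' → v | Q.
Q has alternatives sharing prefix 'v v': factor to Q → v v Q' with Q' → w w | ε | S v.

S -> w u | v | u S'; Q -> u u | w | v v Q'; S' -> v | Q; Q' -> w w | ε | S v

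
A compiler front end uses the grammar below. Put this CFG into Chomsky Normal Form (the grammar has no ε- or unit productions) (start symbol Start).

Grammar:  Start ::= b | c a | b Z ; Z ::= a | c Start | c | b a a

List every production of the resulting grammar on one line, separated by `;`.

Start ::= b | X1 X2 | X3 Z; Z ::= a | X1 Start | c | X3 Y1; X1 ::= c; X2 ::= a; X3 ::= b; Y1 ::= X2 X2

Introduce a nonterminal for each terminal appearing in a rule of length ≥ 2: X1 → c, X2 → a, X3 → b.
Binarize each right-hand side of length ≥ 3 by chaining fresh nonterminals (Y1, Y2, …): affected rules were Z → X3 X2 X2.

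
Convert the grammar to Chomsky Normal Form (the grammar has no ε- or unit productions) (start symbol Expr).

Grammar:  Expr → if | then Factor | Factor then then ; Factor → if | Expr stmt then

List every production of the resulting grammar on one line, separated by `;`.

Introduce a nonterminal for each terminal appearing in a rule of length ≥ 2: X1 → then, X2 → stmt.
Binarize each right-hand side of length ≥ 3 by chaining fresh nonterminals (Y1, Y2, …): affected rules were Expr → Factor X1 X1; Factor → Expr X2 X1.

Expr → if | X1 Factor | Factor Y1; Factor → if | Expr Y2; X1 → then; X2 → stmt; Y1 → X1 X1; Y2 → X2 X1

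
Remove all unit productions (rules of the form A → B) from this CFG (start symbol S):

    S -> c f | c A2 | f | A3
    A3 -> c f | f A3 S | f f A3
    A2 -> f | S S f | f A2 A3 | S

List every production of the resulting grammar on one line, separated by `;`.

S -> c f | c A2 | f | f A3 S | f f A3; A3 -> c f | f A3 S | f f A3; A2 -> f | S S f | f A2 A3 | c f | c A2 | f A3 S | f f A3

Unit pairs: A2 ⇒* {A3, S}; S ⇒* {A3}.
For each unit pair (A, B), copy every non-unit production of B to A, then drop all unit productions.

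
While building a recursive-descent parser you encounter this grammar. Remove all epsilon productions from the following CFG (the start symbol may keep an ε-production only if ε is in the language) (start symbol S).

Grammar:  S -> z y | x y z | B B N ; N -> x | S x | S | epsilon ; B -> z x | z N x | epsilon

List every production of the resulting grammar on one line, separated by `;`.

Nullable set = {B, N, S}.
ε ∈ L(G) since S is nullable, so keep S → ε.
Expand every rule over subsets of its nullable positions: S → B B N gives B B N | B B | B N | B | N.

S -> z y | x y z | B B N | B B | B N | B | N | epsilon; N -> x | S x | S; B -> z x | z N x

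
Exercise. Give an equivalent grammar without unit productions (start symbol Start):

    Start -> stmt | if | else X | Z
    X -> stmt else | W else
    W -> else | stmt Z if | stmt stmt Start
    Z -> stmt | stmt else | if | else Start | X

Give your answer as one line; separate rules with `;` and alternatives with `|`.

Unit pairs: Start ⇒* {X, Z}; Z ⇒* {X}.
For every A with A ⇒* B via unit rules, add B's non-unit alternatives to A; then delete every rule of the form X → Y.

Start -> stmt | stmt else | if | else Start | else X | W else; X -> stmt else | W else; W -> else | stmt Z if | stmt stmt Start; Z -> stmt | stmt else | if | else Start | W else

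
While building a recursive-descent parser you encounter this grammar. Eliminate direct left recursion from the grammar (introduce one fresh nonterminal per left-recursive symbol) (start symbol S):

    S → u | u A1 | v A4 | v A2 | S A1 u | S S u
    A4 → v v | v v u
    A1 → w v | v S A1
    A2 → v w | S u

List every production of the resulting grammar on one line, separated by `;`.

Left recursion appears on S.
For S: α = {A1 u, S u}, β = {u, u A1, v A4, v A2}. Rewrite as S → β S' and S' → α S' | ε.

S → u S' | u A1 S' | v A4 S' | v A2 S'; A4 → v v | v v u; A1 → w v | v S A1; A2 → v w | S u; S' → A1 u S' | S u S' | ε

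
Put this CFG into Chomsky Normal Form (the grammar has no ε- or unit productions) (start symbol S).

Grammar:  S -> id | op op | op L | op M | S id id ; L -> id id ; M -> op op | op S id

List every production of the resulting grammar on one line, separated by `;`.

Introduce a nonterminal for each terminal appearing in a rule of length ≥ 2: X1 → op, X2 → id.
Binarize each right-hand side of length ≥ 3 by chaining fresh nonterminals (Y1, Y2, …): affected rules were S → S X2 X2; M → X1 S X2.

S -> id | X1 X1 | X1 L | X1 M | S Y1; L -> X2 X2; M -> X1 X1 | X1 Y2; X1 -> op; X2 -> id; Y1 -> X2 X2; Y2 -> S X2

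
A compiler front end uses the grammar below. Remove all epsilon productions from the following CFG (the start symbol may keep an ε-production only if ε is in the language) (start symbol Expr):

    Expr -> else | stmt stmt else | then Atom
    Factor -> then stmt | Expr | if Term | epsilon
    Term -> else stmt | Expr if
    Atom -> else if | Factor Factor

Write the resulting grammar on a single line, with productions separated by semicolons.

Expr -> else | stmt stmt else | then Atom | then; Factor -> then stmt | Expr | if Term; Term -> else stmt | Expr if; Atom -> else if | Factor Factor | Factor

Nullable nonterminals: {Atom, Factor}.
ε ∉ L(G), so no ε-production is kept.
Expand every rule over subsets of its nullable positions: Expr → then Atom gives then Atom | then. Atom → Factor Factor gives Factor Factor | Factor.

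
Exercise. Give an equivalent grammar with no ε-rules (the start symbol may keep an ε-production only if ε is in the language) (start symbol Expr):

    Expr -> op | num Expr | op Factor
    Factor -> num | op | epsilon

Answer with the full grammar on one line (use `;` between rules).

Expr -> op | num Expr | op Factor; Factor -> num | op

The nullable symbols are {Factor}.
ε ∉ L(G), so no ε-production is kept.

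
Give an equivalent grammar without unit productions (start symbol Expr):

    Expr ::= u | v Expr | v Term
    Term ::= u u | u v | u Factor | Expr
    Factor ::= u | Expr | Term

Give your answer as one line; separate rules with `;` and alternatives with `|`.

Unit pairs: Factor ⇒* {Expr, Term}; Term ⇒* {Expr}.
Replace each nonterminal's rules with the union of the non-unit rules of every nonterminal it unit-derives.

Expr ::= u | v Expr | v Term; Term ::= u u | u v | u Factor | u | v Expr | v Term; Factor ::= u u | u v | u Factor | u | v Expr | v Term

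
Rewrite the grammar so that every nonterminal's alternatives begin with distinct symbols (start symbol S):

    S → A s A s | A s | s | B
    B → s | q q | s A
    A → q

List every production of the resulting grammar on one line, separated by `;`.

S has alternatives sharing prefix 'A s': factor to S → A s S' with S' → A s | ε.
B has alternatives sharing prefix 's': factor to B → s B' with B' → ε | A.

S → s | B | A s S'; B → q q | s B'; A → q; S' → A s | eps; B' → eps | A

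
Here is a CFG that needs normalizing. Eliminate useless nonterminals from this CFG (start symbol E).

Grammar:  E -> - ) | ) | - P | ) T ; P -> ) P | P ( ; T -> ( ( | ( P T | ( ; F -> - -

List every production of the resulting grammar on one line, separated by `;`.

Generating nonterminals: {E, F, T}.
Reachable from E after that: {E, T}.
Removed useless symbols: {F, P} and every production mentioning them.

E -> - ) | ) | ) T; T -> ( ( | (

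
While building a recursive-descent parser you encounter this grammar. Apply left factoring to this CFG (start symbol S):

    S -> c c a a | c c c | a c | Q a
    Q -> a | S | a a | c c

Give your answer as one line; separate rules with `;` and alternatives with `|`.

S has alternatives sharing prefix 'c c': factor to S → c c S' with S' → a a | c.
Q has alternatives sharing prefix 'a': factor to Q → a Q' with Q' → ε | a.

S -> a c | Q a | c c S'; Q -> S | c c | a Q'; S' -> a a | c; Q' -> epsilon | a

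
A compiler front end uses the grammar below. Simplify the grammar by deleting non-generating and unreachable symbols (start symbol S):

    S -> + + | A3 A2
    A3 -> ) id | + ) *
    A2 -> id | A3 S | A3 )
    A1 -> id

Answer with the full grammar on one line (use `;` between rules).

Generating nonterminals: {A1, A2, A3, S}.
Reachable from S after that: {A2, A3, S}.
Removed useless symbols: {A1} and every production mentioning them.

S -> + + | A3 A2; A3 -> ) id | + ) *; A2 -> id | A3 S | A3 )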